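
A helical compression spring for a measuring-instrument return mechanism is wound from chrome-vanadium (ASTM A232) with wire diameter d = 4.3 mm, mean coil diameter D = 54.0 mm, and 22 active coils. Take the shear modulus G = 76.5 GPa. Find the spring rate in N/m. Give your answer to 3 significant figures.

944 N/m

k = Gd⁴/(8D³N_a) = (76.5×10³ × 4.3⁴) / (8 × 54.0³ × 22)
  = 2.61538e+07 / 2.77137e+07 = 0.94372 N/mm = 943.72 N/m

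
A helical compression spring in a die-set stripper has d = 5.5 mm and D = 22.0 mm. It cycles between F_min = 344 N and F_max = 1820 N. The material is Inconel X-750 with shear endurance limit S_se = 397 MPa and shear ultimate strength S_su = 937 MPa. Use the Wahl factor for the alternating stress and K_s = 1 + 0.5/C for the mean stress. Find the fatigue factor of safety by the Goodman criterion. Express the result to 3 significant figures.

0.760

C = D/d = 22.0/5.5 = 4.0000; K_W = (4C−1)/(4C−4)+0.615/C = 1.4038; K_s = 1+0.5/C = 1.1250
F_a = (F_max−F_min)/2 = 738 N; F_m = (F_max+F_min)/2 = 1082 N
τ_a = K_W·8F_aD/(πd³) = 1.4038 × 248.5 = 348.84 MPa
τ_m = K_s·8F_mD/(πd³) = 1.1250 × 364.34 = 409.88 MPa
Goodman: 1/n_f = τ_a/S_se + τ_m/S_su = 348.84/397 + 409.88/937 = 0.87868 + 0.43744 = 1.3161
n_f = 1/1.3161 = 0.7598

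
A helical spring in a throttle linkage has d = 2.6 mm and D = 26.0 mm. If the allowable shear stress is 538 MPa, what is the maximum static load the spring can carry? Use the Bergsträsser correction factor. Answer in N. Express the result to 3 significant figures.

C = D/d = 26.0/2.6 = 10.0000
K_B = (4C+2)/(4C−3) = 42.000/37.000 = 1.1351
τ_max = K·8FD/(πd³) → F_max = τ_allow·πd³/(8DK)
F_max = 538·π·2.6³/(8·26.0·1.1351) = 29707/236.11 = 125.82 N

126 N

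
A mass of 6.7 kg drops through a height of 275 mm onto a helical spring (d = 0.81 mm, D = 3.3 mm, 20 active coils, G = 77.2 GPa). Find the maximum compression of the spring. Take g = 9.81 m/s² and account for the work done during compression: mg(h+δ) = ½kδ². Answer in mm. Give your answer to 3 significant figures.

k = Gd⁴/(8D³N_a) = (77.2×10³)(0.81⁴)/(8·3.3³·20) = 5.7796 N/mm
W = mg = 6.7 × 9.81 = 65.727 N
½kδ² − Wδ − Wh = 0 → δ = (W + √(W² + 2kWh))/k
δ = (65.727 + √(4320 + 208931))/5.7796 = (65.727 + 461.79)/5.7796 = 91.273 mm

91.3 mm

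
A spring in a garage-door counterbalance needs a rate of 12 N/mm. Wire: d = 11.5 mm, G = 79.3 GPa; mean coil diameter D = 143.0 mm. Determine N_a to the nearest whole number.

5

N_a = Gd⁴/(8D³k) = (79.3×10³ × 11.5⁴)/(8 × 143.0³ × 12)
    = 1.38696e+09 / 2.80724e+08 = 4.941 → 5 coils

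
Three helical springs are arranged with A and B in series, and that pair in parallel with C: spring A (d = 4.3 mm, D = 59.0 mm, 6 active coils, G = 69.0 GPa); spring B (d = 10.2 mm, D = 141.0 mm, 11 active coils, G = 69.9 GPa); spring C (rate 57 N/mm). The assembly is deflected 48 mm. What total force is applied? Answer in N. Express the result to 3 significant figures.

2800 N

k_A = Gd⁴/(8D³N_a) = (69.0×10³)(4.3⁴)/(8·59.0³·6) = 2.3929 N/mm
k_B = Gd⁴/(8D³N_a) = (69.9×10³)(10.2⁴)/(8·141.0³·11) = 3.0672 N/mm
Springs A,B series: k_AB = 1/(1/2.3929+1/3.0672) = 1.3442 N/mm; parallel with C: k_eq = 1.3442+57 = 58.344 N/mm
F = k_eq·δ = 58.344·48 = 2800.5 N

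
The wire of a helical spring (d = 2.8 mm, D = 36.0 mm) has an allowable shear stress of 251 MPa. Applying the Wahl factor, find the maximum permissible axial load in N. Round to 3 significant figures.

C = D/d = 36.0/2.8 = 12.8571
K_W = (4C−1)/(4C−4) + 0.615/C = 50.429/47.429 + 0.0478 = 1.1111
τ_max = K·8FD/(πd³) → F_max = τ_allow·πd³/(8DK)
F_max = 251·π·2.8³/(8·36.0·1.1111) = 17310/319.99 = 54.095 N

54.1 N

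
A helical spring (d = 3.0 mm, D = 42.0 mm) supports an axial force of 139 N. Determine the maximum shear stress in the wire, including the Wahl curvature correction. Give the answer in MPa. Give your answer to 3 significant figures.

607 MPa

Spring index C = D/d = 42.0/3.0 = 14.0000
K_W = (4C−1)/(4C−4) + 0.615/C = 55.000/52.000 + 0.0439 = 1.1016
τ₀ = 8FD/(πd³) = 8·139·42.0/(π·3.0³) = 46704/84.823 = 550.61 MPa
τ_max = K·τ₀ = 1.1016 × 550.61 = 606.56 MPa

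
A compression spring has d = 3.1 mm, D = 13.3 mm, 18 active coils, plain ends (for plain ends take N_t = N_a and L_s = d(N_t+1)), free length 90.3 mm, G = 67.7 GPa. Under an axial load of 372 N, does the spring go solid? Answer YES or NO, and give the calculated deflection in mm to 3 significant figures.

NO, δ = 20.2 mm

k = Gd⁴/(8D³N_a) = (67.7×10³)(3.1⁴)/(8·13.3³·18) = 18.455 N/mm
N_t = 18; L_s = 3.1·19 = 58.9 mm; δ_solid = L₀ − L_s = 90.3 − 58.9 = 31.4 mm
δ = F/k = 372/18.455 = 20.157 mm
δ < δ_solid → spring does not go solid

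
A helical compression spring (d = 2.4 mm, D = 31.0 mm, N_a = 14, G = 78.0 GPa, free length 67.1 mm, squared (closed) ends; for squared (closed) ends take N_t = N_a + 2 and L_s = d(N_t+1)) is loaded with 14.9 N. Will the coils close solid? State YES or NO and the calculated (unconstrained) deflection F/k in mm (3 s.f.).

NO, δ = 19.2 mm

k = Gd⁴/(8D³N_a) = (78.0×10³)(2.4⁴)/(8·31.0³·14) = 0.7756 N/mm
N_t = 16; L_s = 2.4·17 = 40.8 mm; δ_solid = L₀ − L_s = 67.1 − 40.8 = 26.3 mm
δ = F/k = 14.9/0.7756 = 19.211 mm
δ < δ_solid → spring does not go solid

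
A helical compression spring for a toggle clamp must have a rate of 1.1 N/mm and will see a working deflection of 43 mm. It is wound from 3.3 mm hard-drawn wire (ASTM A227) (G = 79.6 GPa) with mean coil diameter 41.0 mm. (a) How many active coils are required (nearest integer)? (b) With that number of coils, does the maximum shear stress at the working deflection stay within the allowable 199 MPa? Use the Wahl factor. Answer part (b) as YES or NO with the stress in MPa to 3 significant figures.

(a) 16 coils; (b) YES, τ_max = 149 MPa

N_a = Gd⁴/(8D³k) = (79.6×10³)(3.3⁴)/(8·41.0³·1.1) = 15.56 → N_a = 16
Actual rate k = Gd⁴/(8D³·16) = 1.0701 N/mm
Working load F = kδ = 1.0701·43 = 46.012 N
C = 41.0/3.3 = 12.4242; K_W = (4C−1)/(4C−4)+0.615/C = 1.1151
τ_max = K_W·8FD/(πd³) = 1.1151·133.68 = 149.07 MPa
τ_max ≤ 199 MPa → acceptable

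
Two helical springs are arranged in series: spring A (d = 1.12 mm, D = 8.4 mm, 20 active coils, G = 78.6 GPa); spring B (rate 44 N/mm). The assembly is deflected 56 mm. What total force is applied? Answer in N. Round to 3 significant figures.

k_A = Gd⁴/(8D³N_a) = (78.6×10³)(1.12⁴)/(8·8.4³·20) = 1.3042 N/mm
Series: 1/k_eq = 1/1.3042 + 1/44 = 0.78949; k_eq = 1.2666 N/mm
F = k_eq·δ = 1.2666·56 = 70.932 N

70.9 N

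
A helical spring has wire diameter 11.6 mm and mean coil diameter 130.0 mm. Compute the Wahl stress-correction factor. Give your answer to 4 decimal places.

1.1284

C = D/d = 130.0/11.6 = 11.2069
K_W = (4C−1)/(4C−4) + 0.615/C = 43.828/40.828 + 0.0549 = 1.1284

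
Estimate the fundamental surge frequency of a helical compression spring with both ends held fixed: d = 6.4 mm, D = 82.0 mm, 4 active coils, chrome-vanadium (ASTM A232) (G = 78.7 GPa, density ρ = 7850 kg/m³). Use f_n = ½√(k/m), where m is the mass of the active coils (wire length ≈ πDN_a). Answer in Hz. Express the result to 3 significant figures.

k = Gd⁴/(8D³N_a) = (78.7×10³)(6.4⁴)/(8·82.0³·4) = 7.4835 N/mm = 7483.5 N/m
Wire length L = πDN_a = π·82.0·4 = 1030.4 mm
m = ρ·(πd²/4)·L = 7850 × 32.17×10⁻⁶ m² × 1.0304 m = 0.26022 kg
f_n = ½√(k/m) = 0.5·√(7483.5/0.26022) = 0.5·√(28758) = 84.791 Hz

84.8 Hz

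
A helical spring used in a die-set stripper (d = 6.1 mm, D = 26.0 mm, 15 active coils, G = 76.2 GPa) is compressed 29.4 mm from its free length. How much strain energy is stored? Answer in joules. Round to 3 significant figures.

21.6 J

k = Gd⁴/(8D³N_a) = (76.2×10³)(6.1⁴)/(8·26.0³·15) = 50.023 N/mm
U = ½kδ² = 0.5 × 50.023 × 29.4² = 21619 N·mm = 21.619 J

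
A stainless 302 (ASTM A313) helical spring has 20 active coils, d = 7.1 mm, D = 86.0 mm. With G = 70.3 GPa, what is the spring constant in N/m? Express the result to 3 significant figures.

1760 N/m

k = Gd⁴/(8D³N_a) = (70.3×10³ × 7.1⁴) / (8 × 86.0³ × 20)
  = 1.78644e+08 / 1.01769e+08 = 1.7554 N/mm = 1755.4 N/m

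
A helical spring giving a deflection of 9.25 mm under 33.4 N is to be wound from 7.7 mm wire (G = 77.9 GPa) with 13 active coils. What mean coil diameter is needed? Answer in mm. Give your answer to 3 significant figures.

Required rate k = F/δ = 33.4/9.25 = 3.6108 N/mm
D = (Gd⁴/(8N_a·k))^(1/3) = (77.9×10³·7.7⁴/(8·13·3.6108))^(1/3)
  = (729226)^(1/3) = 90.0093 mm

90.0 mm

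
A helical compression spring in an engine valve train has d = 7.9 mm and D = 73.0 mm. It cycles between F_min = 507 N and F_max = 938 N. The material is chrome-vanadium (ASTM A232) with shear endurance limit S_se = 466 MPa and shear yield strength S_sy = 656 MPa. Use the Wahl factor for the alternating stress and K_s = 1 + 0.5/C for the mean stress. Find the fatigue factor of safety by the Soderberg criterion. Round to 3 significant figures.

C = D/d = 73.0/7.9 = 9.2405; K_W = (4C−1)/(4C−4)+0.615/C = 1.1576; K_s = 1+0.5/C = 1.0541
F_a = (F_max−F_min)/2 = 215.5 N; F_m = (F_max+F_min)/2 = 722.5 N
τ_a = K_W·8F_aD/(πd³) = 1.1576 × 81.251 = 94.054 MPa
τ_m = K_s·8F_mD/(πd³) = 1.0541 × 272.41 = 287.15 MPa
Soderberg: 1/n_f = τ_a/S_se + τ_m/S_sy = 94.054/466 + 287.15/656 = 0.20183 + 0.43773 = 0.63956
n_f = 1/0.63956 = 1.564

1.56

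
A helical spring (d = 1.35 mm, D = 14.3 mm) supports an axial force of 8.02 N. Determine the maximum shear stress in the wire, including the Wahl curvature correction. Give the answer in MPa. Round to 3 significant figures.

135 MPa

Spring index C = D/d = 14.3/1.35 = 10.5926
K_W = (4C−1)/(4C−4) + 0.615/C = 41.370/38.370 + 0.0581 = 1.1362
τ₀ = 8FD/(πd³) = 8·8.02·14.3/(π·1.35³) = 917.488/7.7295 = 118.7 MPa
τ_max = K·τ₀ = 1.1362 × 118.7 = 134.87 MPa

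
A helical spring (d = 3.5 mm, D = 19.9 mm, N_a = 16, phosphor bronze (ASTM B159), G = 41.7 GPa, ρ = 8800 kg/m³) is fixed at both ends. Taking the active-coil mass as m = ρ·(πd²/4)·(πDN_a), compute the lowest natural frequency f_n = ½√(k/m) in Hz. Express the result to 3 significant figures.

k = Gd⁴/(8D³N_a) = (41.7×10³)(3.5⁴)/(8·19.9³·16) = 6.2035 N/mm = 6203.5 N/m
Wire length L = πDN_a = π·19.9·16 = 1000.3 mm
m = ρ·(πd²/4)·L = 8800 × 9.6211×10⁻⁶ m² × 1.0003 m = 0.08469 kg
f_n = ½√(k/m) = 0.5·√(6203.5/0.08469) = 0.5·√(73250) = 135.32 Hz

135 Hz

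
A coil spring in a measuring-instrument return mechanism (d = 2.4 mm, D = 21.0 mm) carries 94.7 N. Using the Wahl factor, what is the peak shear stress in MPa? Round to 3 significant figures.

Spring index C = D/d = 21.0/2.4 = 8.7500
K_W = (4C−1)/(4C−4) + 0.615/C = 34.000/31.000 + 0.0703 = 1.1671
τ₀ = 8FD/(πd³) = 8·94.7·21.0/(π·2.4³) = 15909.6/43.429 = 366.33 MPa
τ_max = K·τ₀ = 1.1671 × 366.33 = 427.53 MPa

428 MPa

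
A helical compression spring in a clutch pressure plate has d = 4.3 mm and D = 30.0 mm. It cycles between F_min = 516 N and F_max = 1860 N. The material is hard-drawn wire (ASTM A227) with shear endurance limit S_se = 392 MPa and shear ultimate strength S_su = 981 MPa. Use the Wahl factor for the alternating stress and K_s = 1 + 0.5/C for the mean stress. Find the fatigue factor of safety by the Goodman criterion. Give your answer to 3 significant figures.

C = D/d = 30.0/4.3 = 6.9767; K_W = (4C−1)/(4C−4)+0.615/C = 1.2136; K_s = 1+0.5/C = 1.0717
F_a = (F_max−F_min)/2 = 672 N; F_m = (F_max+F_min)/2 = 1188 N
τ_a = K_W·8F_aD/(πd³) = 1.2136 × 645.69 = 783.64 MPa
τ_m = K_s·8F_mD/(πd³) = 1.0717 × 1141.5 = 1223.3 MPa
Goodman: 1/n_f = τ_a/S_se + τ_m/S_su = 783.64/392 + 1223.3/981 = 1.99907 + 1.24699 = 3.2461
n_f = 1/3.2461 = 0.3081

0.308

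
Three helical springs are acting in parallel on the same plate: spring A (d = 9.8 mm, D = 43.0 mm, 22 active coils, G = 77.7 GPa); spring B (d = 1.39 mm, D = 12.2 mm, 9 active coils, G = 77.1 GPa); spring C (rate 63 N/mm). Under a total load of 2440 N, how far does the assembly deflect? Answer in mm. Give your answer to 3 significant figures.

k_A = Gd⁴/(8D³N_a) = (77.7×10³)(9.8⁴)/(8·43.0³·22) = 51.216 N/mm
k_B = Gd⁴/(8D³N_a) = (77.1×10³)(1.39⁴)/(8·12.2³·9) = 2.2014 N/mm
Parallel: k_eq = 51.216 + 2.2014 + 63 = 116.42 N/mm
δ = F/k_eq = 2440/116.42 = 20.959 mm

21.0 mm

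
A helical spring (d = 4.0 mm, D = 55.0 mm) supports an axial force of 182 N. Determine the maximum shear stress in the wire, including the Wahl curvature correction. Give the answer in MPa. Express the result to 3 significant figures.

440 MPa

Spring index C = D/d = 55.0/4.0 = 13.7500
K_W = (4C−1)/(4C−4) + 0.615/C = 54.000/51.000 + 0.0447 = 1.1036
τ₀ = 8FD/(πd³) = 8·182·55.0/(π·4.0³) = 80080/201.06 = 398.29 MPa
τ_max = K·τ₀ = 1.1036 × 398.29 = 439.53 MPa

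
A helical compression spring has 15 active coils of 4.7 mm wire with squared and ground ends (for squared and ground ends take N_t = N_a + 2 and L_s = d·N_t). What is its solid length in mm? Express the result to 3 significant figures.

79.9 mm

squared and ground ends: N_t = N_a + 2 = 15 + 2 = 17
L_s = d·N_t = 4.7 × 17 = 79.9 mm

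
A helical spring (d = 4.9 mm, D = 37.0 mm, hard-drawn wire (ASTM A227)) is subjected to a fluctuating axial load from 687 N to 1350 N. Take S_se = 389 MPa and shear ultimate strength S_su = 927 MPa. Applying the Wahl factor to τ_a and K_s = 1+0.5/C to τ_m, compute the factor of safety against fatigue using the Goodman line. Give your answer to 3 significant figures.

C = D/d = 37.0/4.9 = 7.5510; K_W = (4C−1)/(4C−4)+0.615/C = 1.1959; K_s = 1+0.5/C = 1.0662
F_a = (F_max−F_min)/2 = 331.5 N; F_m = (F_max+F_min)/2 = 1018.5 N
τ_a = K_W·8F_aD/(πd³) = 1.1959 × 265.48 = 317.5 MPa
τ_m = K_s·8F_mD/(πd³) = 1.0662 × 815.67 = 869.68 MPa
Goodman: 1/n_f = τ_a/S_se + τ_m/S_su = 317.5/389 + 869.68/927 = 0.81620 + 0.93817 = 1.7544
n_f = 1/1.7544 = 0.57

0.570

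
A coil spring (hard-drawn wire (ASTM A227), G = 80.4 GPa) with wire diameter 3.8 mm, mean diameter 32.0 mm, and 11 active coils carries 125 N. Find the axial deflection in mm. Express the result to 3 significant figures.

21.5 mm

k = Gd⁴/(8D³N_a) = (80.4×10³)(3.8⁴)/(8·32.0³·11) = 5.8138 N/mm
δ = F/k = 125 / 5.8138 = 21.501 mm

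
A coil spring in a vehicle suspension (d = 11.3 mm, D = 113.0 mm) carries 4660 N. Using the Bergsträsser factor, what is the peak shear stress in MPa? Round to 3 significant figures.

Spring index C = D/d = 113.0/11.3 = 10.0000
K_B = (4C+2)/(4C−3) = 42.000/37.000 = 1.1351
τ₀ = 8FD/(πd³) = 8·4660·113.0/(π·11.3³) = 4.21264e+06/4533 = 929.33 MPa
τ_max = K·τ₀ = 1.1351 × 929.33 = 1054.9 MPa

1050 MPa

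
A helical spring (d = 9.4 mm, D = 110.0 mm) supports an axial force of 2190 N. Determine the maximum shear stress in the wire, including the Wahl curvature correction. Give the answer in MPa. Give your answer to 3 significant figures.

Spring index C = D/d = 110.0/9.4 = 11.7021
K_W = (4C−1)/(4C−4) + 0.615/C = 45.809/42.809 + 0.0526 = 1.1226
τ₀ = 8FD/(πd³) = 8·2190·110.0/(π·9.4³) = 1.9272e+06/2609.4 = 738.57 MPa
τ_max = K·τ₀ = 1.1226 × 738.57 = 829.15 MPa

829 MPa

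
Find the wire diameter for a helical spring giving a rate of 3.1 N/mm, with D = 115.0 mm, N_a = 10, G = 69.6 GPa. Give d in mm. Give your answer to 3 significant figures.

8.58 mm

d = (8D³N_a·k / G)^(1/4) = (8·115.0³·10·3.1 / (69.6×10³))^0.25
  = (5419.2)^0.25 = 8.5799 mm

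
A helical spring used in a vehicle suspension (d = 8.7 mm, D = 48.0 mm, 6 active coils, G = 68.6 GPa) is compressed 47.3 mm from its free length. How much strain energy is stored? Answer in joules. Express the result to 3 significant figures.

82.8 J

k = Gd⁴/(8D³N_a) = (68.6×10³)(8.7⁴)/(8·48.0³·6) = 74.035 N/mm
U = ½kδ² = 0.5 × 74.035 × 47.3² = 82819 N·mm = 82.819 J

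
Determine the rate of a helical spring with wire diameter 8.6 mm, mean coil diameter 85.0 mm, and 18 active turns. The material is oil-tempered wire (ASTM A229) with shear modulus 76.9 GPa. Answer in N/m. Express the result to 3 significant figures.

k = Gd⁴/(8D³N_a) = (76.9×10³ × 8.6⁴) / (8 × 85.0³ × 18)
  = 4.20649e+08 / 8.8434e+07 = 4.7566 N/mm = 4756.6 N/m

4760 N/m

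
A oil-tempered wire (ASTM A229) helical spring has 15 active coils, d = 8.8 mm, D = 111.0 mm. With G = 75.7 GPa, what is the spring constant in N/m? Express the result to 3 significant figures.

k = Gd⁴/(8D³N_a) = (75.7×10³ × 8.8⁴) / (8 × 111.0³ × 15)
  = 4.53969e+08 / 1.64116e+08 = 2.7662 N/mm = 2766.2 N/m

2770 N/m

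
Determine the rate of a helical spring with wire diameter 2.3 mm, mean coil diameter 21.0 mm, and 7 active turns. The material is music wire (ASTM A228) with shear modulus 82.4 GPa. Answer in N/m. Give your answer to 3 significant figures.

k = Gd⁴/(8D³N_a) = (82.4×10³ × 2.3⁴) / (8 × 21.0³ × 7)
  = 2.30589e+06 / 518616 = 4.4462 N/mm = 4446.2 N/m

4450 N/m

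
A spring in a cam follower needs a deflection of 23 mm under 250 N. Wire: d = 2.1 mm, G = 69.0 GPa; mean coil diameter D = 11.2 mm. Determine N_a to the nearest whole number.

Required rate k = F/δ = 250/23 = 10.87 N/mm
N_a = Gd⁴/(8D³k) = (69.0×10³ × 2.1⁴)/(8 × 11.2³ × 10.87)
    = 1.34192e+06 / 122168 = 10.98 → 11 coils

11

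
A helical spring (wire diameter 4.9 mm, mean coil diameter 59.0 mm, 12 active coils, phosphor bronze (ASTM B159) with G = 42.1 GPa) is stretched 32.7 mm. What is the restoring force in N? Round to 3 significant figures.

40.3 N

k = Gd⁴/(8D³N_a) = (42.1×10³)(4.9⁴)/(8·59.0³·12) = 1.2309 N/mm
F = k·δ = 1.2309 × 32.7 = 40.252 N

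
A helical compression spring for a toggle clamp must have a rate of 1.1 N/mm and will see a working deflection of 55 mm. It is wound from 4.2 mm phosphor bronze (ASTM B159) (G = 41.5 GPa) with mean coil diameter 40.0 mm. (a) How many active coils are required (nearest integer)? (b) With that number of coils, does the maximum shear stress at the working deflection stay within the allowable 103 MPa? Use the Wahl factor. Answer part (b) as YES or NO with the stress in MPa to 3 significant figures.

(a) 23 coils; (b) YES, τ_max = 95.6 MPa

N_a = Gd⁴/(8D³k) = (41.5×10³)(4.2⁴)/(8·40.0³·1.1) = 22.93 → N_a = 23
Actual rate k = Gd⁴/(8D³·23) = 1.0966 N/mm
Working load F = kδ = 1.0966·55 = 60.313 N
C = 40.0/4.2 = 9.5238; K_W = (4C−1)/(4C−4)+0.615/C = 1.1526
τ_max = K_W·8FD/(πd³) = 1.1526·82.921 = 95.571 MPa
τ_max ≤ 103 MPa → acceptable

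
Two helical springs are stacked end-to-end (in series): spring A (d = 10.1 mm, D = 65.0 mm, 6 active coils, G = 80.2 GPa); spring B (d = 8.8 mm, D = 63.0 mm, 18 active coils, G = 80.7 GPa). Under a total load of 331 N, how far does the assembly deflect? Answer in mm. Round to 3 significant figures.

29.9 mm

k_A = Gd⁴/(8D³N_a) = (80.2×10³)(10.1⁴)/(8·65.0³·6) = 63.311 N/mm
k_B = Gd⁴/(8D³N_a) = (80.7×10³)(8.8⁴)/(8·63.0³·18) = 13.441 N/mm
Series: 1/k_eq = 1/63.311 + 1/13.441 = 0.090196; k_eq = 11.087 N/mm
δ = F/k_eq = 331/11.087 = 29.855 mm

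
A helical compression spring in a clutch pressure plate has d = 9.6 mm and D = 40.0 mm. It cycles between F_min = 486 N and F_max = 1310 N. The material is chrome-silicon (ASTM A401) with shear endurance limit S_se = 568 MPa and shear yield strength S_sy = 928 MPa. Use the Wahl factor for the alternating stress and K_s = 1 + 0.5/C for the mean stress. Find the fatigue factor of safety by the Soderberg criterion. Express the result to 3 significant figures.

4.16

C = D/d = 40.0/9.6 = 4.1667; K_W = (4C−1)/(4C−4)+0.615/C = 1.3844; K_s = 1+0.5/C = 1.1200
F_a = (F_max−F_min)/2 = 412 N; F_m = (F_max+F_min)/2 = 898 N
τ_a = K_W·8F_aD/(πd³) = 1.3844 × 47.433 = 65.669 MPa
τ_m = K_s·8F_mD/(πd³) = 1.1200 × 103.39 = 115.79 MPa
Soderberg: 1/n_f = τ_a/S_se + τ_m/S_sy = 65.669/568 + 115.79/928 = 0.11561 + 0.12478 = 0.24039
n_f = 1/0.24039 = 4.16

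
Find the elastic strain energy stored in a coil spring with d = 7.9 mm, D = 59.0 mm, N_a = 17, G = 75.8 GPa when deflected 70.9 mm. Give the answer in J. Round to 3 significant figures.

26.6 J

k = Gd⁴/(8D³N_a) = (75.8×10³)(7.9⁴)/(8·59.0³·17) = 10.57 N/mm
U = ½kδ² = 0.5 × 10.57 × 70.9² = 26567 N·mm = 26.567 J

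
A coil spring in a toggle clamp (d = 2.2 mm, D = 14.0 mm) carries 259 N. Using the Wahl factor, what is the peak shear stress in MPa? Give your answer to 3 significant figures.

1070 MPa

Spring index C = D/d = 14.0/2.2 = 6.3636
K_W = (4C−1)/(4C−4) + 0.615/C = 24.455/21.455 + 0.0966 = 1.2365
τ₀ = 8FD/(πd³) = 8·259·14.0/(π·2.2³) = 29008/33.452 = 867.16 MPa
τ_max = K·τ₀ = 1.2365 × 867.16 = 1072.2 MPa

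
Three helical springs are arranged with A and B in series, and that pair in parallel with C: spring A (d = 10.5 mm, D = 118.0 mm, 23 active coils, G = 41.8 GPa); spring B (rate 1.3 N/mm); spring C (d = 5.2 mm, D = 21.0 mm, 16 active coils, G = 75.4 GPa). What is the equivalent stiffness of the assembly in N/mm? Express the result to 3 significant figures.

k_A = Gd⁴/(8D³N_a) = (41.8×10³)(10.5⁴)/(8·118.0³·23) = 1.6806 N/mm
k_C = Gd⁴/(8D³N_a) = (75.4×10³)(5.2⁴)/(8·21.0³·16) = 46.507 N/mm
Springs A,B series: k_AB = 1/(1/1.6806+1/1.3) = 0.733 N/mm; parallel with C: k_eq = 0.733+46.507 = 47.24 N/mm

47.2 N/mm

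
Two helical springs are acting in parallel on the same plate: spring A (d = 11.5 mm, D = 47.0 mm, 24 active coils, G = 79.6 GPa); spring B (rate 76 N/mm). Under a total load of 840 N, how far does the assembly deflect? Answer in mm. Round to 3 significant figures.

5.76 mm

k_A = Gd⁴/(8D³N_a) = (79.6×10³)(11.5⁴)/(8·47.0³·24) = 69.841 N/mm
Parallel: k_eq = 69.841 + 76 = 145.84 N/mm
δ = F/k_eq = 840/145.84 = 5.7597 mm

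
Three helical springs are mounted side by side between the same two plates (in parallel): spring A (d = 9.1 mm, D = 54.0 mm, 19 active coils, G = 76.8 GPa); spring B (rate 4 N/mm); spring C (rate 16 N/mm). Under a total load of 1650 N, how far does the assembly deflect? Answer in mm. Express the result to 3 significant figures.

39.3 mm

k_A = Gd⁴/(8D³N_a) = (76.8×10³)(9.1⁴)/(8·54.0³·19) = 22.004 N/mm
Parallel: k_eq = 22.004 + 4 + 16 = 42.004 N/mm
δ = F/k_eq = 1650/42.004 = 39.282 mm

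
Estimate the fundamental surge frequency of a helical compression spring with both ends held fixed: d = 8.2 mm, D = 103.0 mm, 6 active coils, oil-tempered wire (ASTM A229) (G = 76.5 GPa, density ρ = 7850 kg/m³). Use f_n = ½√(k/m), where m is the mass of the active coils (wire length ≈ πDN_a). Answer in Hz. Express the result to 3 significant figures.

k = Gd⁴/(8D³N_a) = (76.5×10³)(8.2⁴)/(8·103.0³·6) = 6.5942 N/mm = 6594.2 N/m
Wire length L = πDN_a = π·103.0·6 = 1941.5 mm
m = ρ·(πd²/4)·L = 7850 × 52.81×10⁻⁶ m² × 1.9415 m = 0.80487 kg
f_n = ½√(k/m) = 0.5·√(6594.2/0.80487) = 0.5·√(8192.9) = 45.257 Hz

45.3 Hz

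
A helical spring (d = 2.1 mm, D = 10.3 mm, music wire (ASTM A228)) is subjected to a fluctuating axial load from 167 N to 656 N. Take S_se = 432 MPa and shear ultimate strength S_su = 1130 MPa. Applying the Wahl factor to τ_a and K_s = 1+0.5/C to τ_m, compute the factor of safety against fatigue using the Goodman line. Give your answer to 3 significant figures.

C = D/d = 10.3/2.1 = 4.9048; K_W = (4C−1)/(4C−4)+0.615/C = 1.3175; K_s = 1+0.5/C = 1.1019
F_a = (F_max−F_min)/2 = 244.5 N; F_m = (F_max+F_min)/2 = 411.5 N
τ_a = K_W·8F_aD/(πd³) = 1.3175 × 692.47 = 912.3 MPa
τ_m = K_s·8F_mD/(πd³) = 1.1019 × 1165.4 = 1284.2 MPa
Goodman: 1/n_f = τ_a/S_se + τ_m/S_su = 912.3/432 + 1284.2/1130 = 2.11180 + 1.13650 = 3.2483
n_f = 1/3.2483 = 0.3079

0.308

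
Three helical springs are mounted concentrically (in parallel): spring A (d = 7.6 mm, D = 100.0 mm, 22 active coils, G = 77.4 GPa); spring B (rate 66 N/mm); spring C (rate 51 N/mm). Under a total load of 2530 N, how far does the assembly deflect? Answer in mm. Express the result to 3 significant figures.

k_A = Gd⁴/(8D³N_a) = (77.4×10³)(7.6⁴)/(8·100.0³·22) = 1.4672 N/mm
Parallel: k_eq = 1.4672 + 66 + 51 = 118.47 N/mm
δ = F/k_eq = 2530/118.47 = 21.356 mm

21.4 mm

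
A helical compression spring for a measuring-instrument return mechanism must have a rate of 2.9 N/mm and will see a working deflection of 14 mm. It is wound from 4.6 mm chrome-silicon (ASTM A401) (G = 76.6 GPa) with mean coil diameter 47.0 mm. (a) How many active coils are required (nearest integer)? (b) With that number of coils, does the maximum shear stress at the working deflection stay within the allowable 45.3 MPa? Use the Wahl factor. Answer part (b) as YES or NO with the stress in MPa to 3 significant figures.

(a) 14 coils; (b) NO, τ_max = 58.0 MPa

N_a = Gd⁴/(8D³k) = (76.6×10³)(4.6⁴)/(8·47.0³·2.9) = 14.24 → N_a = 14
Actual rate k = Gd⁴/(8D³·14) = 2.9495 N/mm
Working load F = kδ = 2.9495·14 = 41.293 N
C = 47.0/4.6 = 10.2174; K_W = (4C−1)/(4C−4)+0.615/C = 1.1416
τ_max = K_W·8FD/(πd³) = 1.1416·50.774 = 57.961 MPa
τ_max > 45.3 MPa → exceeds allowable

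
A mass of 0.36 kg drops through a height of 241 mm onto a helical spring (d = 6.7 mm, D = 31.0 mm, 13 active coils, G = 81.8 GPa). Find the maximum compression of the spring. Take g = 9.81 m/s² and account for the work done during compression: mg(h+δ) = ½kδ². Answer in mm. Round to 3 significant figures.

k = Gd⁴/(8D³N_a) = (81.8×10³)(6.7⁴)/(8·31.0³·13) = 53.203 N/mm
W = mg = 0.36 × 9.81 = 3.5316 N
½kδ² − Wδ − Wh = 0 → δ = (W + √(W² + 2kWh))/k
δ = (3.5316 + √(12.472 + 90563.4))/53.203 = (3.5316 + 300.96)/53.203 = 5.7232 mm

5.72 mm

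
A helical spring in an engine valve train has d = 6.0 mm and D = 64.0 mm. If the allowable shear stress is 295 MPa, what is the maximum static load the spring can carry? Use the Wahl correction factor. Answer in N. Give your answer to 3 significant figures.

344 N

C = D/d = 64.0/6.0 = 10.6667
K_W = (4C−1)/(4C−4) + 0.615/C = 41.667/38.667 + 0.0577 = 1.1352
τ_max = K·8FD/(πd³) → F_max = τ_allow·πd³/(8DK)
F_max = 295·π·6.0³/(8·64.0·1.1352) = 2.0018e+05/581.24 = 344.4 N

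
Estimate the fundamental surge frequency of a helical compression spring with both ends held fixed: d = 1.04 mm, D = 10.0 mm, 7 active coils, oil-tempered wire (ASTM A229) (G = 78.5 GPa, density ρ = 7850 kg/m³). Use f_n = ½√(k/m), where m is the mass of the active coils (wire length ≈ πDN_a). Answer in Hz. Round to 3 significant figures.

k = Gd⁴/(8D³N_a) = (78.5×10³)(1.04⁴)/(8·10.0³·7) = 1.6399 N/mm = 1639.9 N/m
Wire length L = πDN_a = π·10.0·7 = 219.91 mm
m = ρ·(πd²/4)·L = 7850 × 0.84949×10⁻⁶ m² × 0.21991 m = 0.0014665 kg
f_n = ½√(k/m) = 0.5·√(1639.9/0.0014665) = 0.5·√(1.1183e+06) = 528.74 Hz

529 Hz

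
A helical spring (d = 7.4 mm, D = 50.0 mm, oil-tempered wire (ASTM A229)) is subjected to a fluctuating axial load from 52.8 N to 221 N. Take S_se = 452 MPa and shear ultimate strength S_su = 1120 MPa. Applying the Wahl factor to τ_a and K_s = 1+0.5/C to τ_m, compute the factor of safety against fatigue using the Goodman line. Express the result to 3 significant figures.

8.88

C = D/d = 50.0/7.4 = 6.7568; K_W = (4C−1)/(4C−4)+0.615/C = 1.2213; K_s = 1+0.5/C = 1.0740
F_a = (F_max−F_min)/2 = 84.1 N; F_m = (F_max+F_min)/2 = 136.9 N
τ_a = K_W·8F_aD/(πd³) = 1.2213 × 26.425 = 32.273 MPa
τ_m = K_s·8F_mD/(πd³) = 1.0740 × 43.015 = 46.198 MPa
Goodman: 1/n_f = τ_a/S_se + τ_m/S_su = 32.273/452 + 46.198/1120 = 0.07140 + 0.04125 = 0.11265
n_f = 1/0.11265 = 8.877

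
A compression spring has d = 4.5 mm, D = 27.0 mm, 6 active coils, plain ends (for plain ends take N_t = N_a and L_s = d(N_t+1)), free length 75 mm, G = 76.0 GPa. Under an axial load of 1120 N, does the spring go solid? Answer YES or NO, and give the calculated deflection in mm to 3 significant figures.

k = Gd⁴/(8D³N_a) = (76.0×10³)(4.5⁴)/(8·27.0³·6) = 32.986 N/mm
N_t = 6; L_s = 4.5·7 = 31.5 mm; δ_solid = L₀ − L_s = 75 − 31.5 = 43.5 mm
δ = F/k = 1120/32.986 = 33.954 mm
δ < δ_solid → spring does not go solid

NO, δ = 34.0 mm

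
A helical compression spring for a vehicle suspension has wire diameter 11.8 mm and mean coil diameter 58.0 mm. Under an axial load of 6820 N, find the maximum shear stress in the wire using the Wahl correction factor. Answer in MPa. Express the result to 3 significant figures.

Spring index C = D/d = 58.0/11.8 = 4.9153
K_W = (4C−1)/(4C−4) + 0.615/C = 18.661/15.661 + 0.1251 = 1.3167
τ₀ = 8FD/(πd³) = 8·6820·58.0/(π·11.8³) = 3.16448e+06/5161.7 = 613.06 MPa
τ_max = K·τ₀ = 1.3167 × 613.06 = 807.21 MPa

807 MPa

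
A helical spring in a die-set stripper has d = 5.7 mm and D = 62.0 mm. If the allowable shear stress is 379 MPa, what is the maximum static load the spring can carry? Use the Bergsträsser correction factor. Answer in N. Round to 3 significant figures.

396 N

C = D/d = 62.0/5.7 = 10.8772
K_B = (4C+2)/(4C−3) = 45.509/40.509 = 1.1234
τ_max = K·8FD/(πd³) → F_max = τ_allow·πd³/(8DK)
F_max = 379·π·5.7³/(8·62.0·1.1234) = 2.205e+05/557.22 = 395.72 N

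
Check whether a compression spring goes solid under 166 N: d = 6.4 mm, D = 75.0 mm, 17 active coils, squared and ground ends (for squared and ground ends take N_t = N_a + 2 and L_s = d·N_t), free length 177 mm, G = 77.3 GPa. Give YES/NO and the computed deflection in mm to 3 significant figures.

k = Gd⁴/(8D³N_a) = (77.3×10³)(6.4⁴)/(8·75.0³·17) = 2.2604 N/mm
N_t = 19; L_s = 6.4·19 = 121.6 mm; δ_solid = L₀ − L_s = 177 − 121.6 = 55.4 mm
δ = F/k = 166/2.2604 = 73.44 mm
δ ≥ δ_solid → spring goes solid

YES, δ = 73.4 mm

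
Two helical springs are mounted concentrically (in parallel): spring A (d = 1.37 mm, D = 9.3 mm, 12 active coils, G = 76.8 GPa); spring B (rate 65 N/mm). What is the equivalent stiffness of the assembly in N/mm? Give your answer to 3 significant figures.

k_A = Gd⁴/(8D³N_a) = (76.8×10³)(1.37⁴)/(8·9.3³·12) = 3.5037 N/mm
Parallel: k_eq = 3.5037 + 65 = 68.504 N/mm

68.5 N/mm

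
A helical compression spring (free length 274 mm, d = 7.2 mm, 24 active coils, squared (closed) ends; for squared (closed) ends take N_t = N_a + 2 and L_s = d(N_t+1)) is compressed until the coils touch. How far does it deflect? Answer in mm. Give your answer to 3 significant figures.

79.6 mm

N_t = 26; L_s = 7.2·27 = 194.4 mm
δ_solid = L₀ − L_s = 274 − 194.4 = 79.6 mm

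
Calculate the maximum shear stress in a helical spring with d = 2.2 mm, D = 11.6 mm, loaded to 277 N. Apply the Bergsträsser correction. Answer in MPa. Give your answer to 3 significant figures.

981 MPa

Spring index C = D/d = 11.6/2.2 = 5.2727
K_B = (4C+2)/(4C−3) = 23.091/18.091 = 1.2764
τ₀ = 8FD/(πd³) = 8·277·11.6/(π·2.2³) = 25705.6/33.452 = 768.44 MPa
τ_max = K·τ₀ = 1.2764 × 768.44 = 980.82 MPa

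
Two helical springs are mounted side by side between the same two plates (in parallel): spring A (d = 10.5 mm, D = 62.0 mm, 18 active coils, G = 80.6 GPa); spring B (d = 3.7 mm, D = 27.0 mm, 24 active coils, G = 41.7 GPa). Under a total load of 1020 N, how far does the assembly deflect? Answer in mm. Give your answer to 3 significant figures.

k_A = Gd⁴/(8D³N_a) = (80.6×10³)(10.5⁴)/(8·62.0³·18) = 28.547 N/mm
k_B = Gd⁴/(8D³N_a) = (41.7×10³)(3.7⁴)/(8·27.0³·24) = 2.068 N/mm
Parallel: k_eq = 28.547 + 2.068 = 30.615 N/mm
δ = F/k_eq = 1020/30.615 = 33.317 mm

33.3 mm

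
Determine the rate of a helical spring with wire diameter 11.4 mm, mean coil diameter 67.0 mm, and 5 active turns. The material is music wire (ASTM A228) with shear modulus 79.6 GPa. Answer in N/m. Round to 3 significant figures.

112000 N/m

k = Gd⁴/(8D³N_a) = (79.6×10³ × 11.4⁴) / (8 × 67.0³ × 5)
  = 1.34441e+09 / 1.20305e+07 = 111.75 N/mm = 1.1175e+05 N/m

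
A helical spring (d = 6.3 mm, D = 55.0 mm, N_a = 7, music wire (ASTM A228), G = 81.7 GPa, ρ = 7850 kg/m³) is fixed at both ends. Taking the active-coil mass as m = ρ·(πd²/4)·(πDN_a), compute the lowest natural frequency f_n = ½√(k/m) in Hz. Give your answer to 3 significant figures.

108 Hz

k = Gd⁴/(8D³N_a) = (81.7×10³)(6.3⁴)/(8·55.0³·7) = 13.814 N/mm = 13814 N/m
Wire length L = πDN_a = π·55.0·7 = 1209.5 mm
m = ρ·(πd²/4)·L = 7850 × 31.172×10⁻⁶ m² × 1.2095 m = 0.29597 kg
f_n = ½√(k/m) = 0.5·√(13814/0.29597) = 0.5·√(46672) = 108.02 Hz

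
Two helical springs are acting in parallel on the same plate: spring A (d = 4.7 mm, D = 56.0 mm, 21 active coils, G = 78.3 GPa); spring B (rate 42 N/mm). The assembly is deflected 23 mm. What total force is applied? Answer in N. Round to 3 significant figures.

996 N

k_A = Gd⁴/(8D³N_a) = (78.3×10³)(4.7⁴)/(8·56.0³·21) = 1.295 N/mm
Parallel: k_eq = 1.295 + 42 = 43.295 N/mm
F = k_eq·δ = 43.295·23 = 995.79 N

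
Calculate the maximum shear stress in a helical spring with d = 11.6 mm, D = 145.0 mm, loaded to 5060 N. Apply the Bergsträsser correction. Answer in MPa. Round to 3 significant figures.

1320 MPa

Spring index C = D/d = 145.0/11.6 = 12.5000
K_B = (4C+2)/(4C−3) = 52.000/47.000 = 1.1064
τ₀ = 8FD/(πd³) = 8·5060·145.0/(π·11.6³) = 5.8696e+06/4903.7 = 1197 MPa
τ_max = K·τ₀ = 1.1064 × 1197 = 1324.3 MPa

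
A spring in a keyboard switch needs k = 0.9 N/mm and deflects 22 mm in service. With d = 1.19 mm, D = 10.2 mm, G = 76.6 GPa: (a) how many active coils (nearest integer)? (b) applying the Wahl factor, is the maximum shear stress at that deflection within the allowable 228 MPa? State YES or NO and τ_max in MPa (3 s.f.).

N_a = Gd⁴/(8D³k) = (76.6×10³)(1.19⁴)/(8·10.2³·0.9) = 20.1 → N_a = 20
Actual rate k = Gd⁴/(8D³·20) = 0.90468 N/mm
Working load F = kδ = 0.90468·22 = 19.903 N
C = 10.2/1.19 = 8.5714; K_W = (4C−1)/(4C−4)+0.615/C = 1.1708
τ_max = K_W·8FD/(πd³) = 1.1708·306.77 = 359.17 MPa
τ_max > 228 MPa → exceeds allowable

(a) 20 coils; (b) NO, τ_max = 359 MPa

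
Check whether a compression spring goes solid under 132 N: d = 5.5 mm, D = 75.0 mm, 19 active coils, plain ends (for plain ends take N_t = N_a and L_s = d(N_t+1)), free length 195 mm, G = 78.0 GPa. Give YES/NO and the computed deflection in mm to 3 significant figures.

k = Gd⁴/(8D³N_a) = (78.0×10³)(5.5⁴)/(8·75.0³·19) = 1.1131 N/mm
N_t = 19; L_s = 5.5·20 = 110 mm; δ_solid = L₀ − L_s = 195 − 110 = 85 mm
δ = F/k = 132/1.1131 = 118.59 mm
δ ≥ δ_solid → spring goes solid

YES, δ = 119 mm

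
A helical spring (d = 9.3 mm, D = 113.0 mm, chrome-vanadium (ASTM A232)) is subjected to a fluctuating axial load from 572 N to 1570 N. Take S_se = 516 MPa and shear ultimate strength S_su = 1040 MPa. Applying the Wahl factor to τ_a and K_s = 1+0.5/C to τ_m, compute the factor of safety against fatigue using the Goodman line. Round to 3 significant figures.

C = D/d = 113.0/9.3 = 12.1505; K_W = (4C−1)/(4C−4)+0.615/C = 1.1179; K_s = 1+0.5/C = 1.0412
F_a = (F_max−F_min)/2 = 499 N; F_m = (F_max+F_min)/2 = 1071 N
τ_a = K_W·8F_aD/(πd³) = 1.1179 × 178.51 = 199.56 MPa
τ_m = K_s·8F_mD/(πd³) = 1.0412 × 383.14 = 398.91 MPa
Goodman: 1/n_f = τ_a/S_se + τ_m/S_su = 199.56/516 + 398.91/1040 = 0.38674 + 0.38357 = 0.7703
n_f = 1/0.7703 = 1.298

1.30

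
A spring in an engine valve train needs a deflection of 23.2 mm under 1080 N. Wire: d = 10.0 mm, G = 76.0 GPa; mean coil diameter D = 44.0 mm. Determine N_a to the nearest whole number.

Required rate k = F/δ = 1080/23.2 = 46.552 N/mm
N_a = Gd⁴/(8D³k) = (76.0×10³ × 10.0⁴)/(8 × 44.0³ × 46.552)
    = 7.6e+08 / 3.17237e+07 = 23.96 → 24 coils

24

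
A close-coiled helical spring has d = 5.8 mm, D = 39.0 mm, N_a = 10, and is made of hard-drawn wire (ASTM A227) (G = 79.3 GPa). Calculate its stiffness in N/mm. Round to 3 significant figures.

18.9 N/mm

k = Gd⁴/(8D³N_a) = (79.3×10³ × 5.8⁴) / (8 × 39.0³ × 10)
  = 8.97398e+07 / 4.74552e+06 = 18.91 N/mm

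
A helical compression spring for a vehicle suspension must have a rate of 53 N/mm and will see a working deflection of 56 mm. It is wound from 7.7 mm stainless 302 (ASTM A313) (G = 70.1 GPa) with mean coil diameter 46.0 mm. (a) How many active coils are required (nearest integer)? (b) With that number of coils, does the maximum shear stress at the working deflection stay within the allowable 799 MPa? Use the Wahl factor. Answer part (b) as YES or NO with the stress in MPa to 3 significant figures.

N_a = Gd⁴/(8D³k) = (70.1×10³)(7.7⁴)/(8·46.0³·53) = 5.971 → N_a = 6
Actual rate k = Gd⁴/(8D³·6) = 52.743 N/mm
Working load F = kδ = 52.743·56 = 2953.6 N
C = 46.0/7.7 = 5.9740; K_W = (4C−1)/(4C−4)+0.615/C = 1.2537
τ_max = K_W·8FD/(πd³) = 1.2537·757.84 = 950.13 MPa
τ_max > 799 MPa → exceeds allowable

(a) 6 coils; (b) NO, τ_max = 950 MPa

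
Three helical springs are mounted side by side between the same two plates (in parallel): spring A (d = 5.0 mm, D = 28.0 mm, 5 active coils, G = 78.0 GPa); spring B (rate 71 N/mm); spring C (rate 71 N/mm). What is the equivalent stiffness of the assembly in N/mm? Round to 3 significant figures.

198 N/mm

k_A = Gd⁴/(8D³N_a) = (78.0×10³)(5.0⁴)/(8·28.0³·5) = 55.519 N/mm
Parallel: k_eq = 55.519 + 71 + 71 = 197.52 N/mm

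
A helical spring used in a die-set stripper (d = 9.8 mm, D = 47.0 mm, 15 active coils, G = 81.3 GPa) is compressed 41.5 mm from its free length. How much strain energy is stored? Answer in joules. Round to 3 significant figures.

k = Gd⁴/(8D³N_a) = (81.3×10³)(9.8⁴)/(8·47.0³·15) = 60.189 N/mm
U = ½kδ² = 0.5 × 60.189 × 41.5² = 51831 N·mm = 51.831 J

51.8 J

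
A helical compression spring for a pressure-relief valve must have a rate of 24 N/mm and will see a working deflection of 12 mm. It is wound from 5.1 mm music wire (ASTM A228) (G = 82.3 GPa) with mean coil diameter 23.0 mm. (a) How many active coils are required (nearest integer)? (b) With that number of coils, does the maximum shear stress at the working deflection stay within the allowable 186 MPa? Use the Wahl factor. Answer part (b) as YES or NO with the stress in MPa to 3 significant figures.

N_a = Gd⁴/(8D³k) = (82.3×10³)(5.1⁴)/(8·23.0³·24) = 23.83 → N_a = 24
Actual rate k = Gd⁴/(8D³·24) = 23.834 N/mm
Working load F = kδ = 23.834·12 = 286.01 N
C = 23.0/5.1 = 4.5098; K_W = (4C−1)/(4C−4)+0.615/C = 1.3501
τ_max = K_W·8FD/(πd³) = 1.3501·126.28 = 170.49 MPa
τ_max ≤ 186 MPa → acceptable

(a) 24 coils; (b) YES, τ_max = 170 MPa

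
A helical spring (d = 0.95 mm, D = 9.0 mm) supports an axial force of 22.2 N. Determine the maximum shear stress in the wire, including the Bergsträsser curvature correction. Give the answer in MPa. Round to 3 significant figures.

Spring index C = D/d = 9.0/0.95 = 9.4737
K_B = (4C+2)/(4C−3) = 39.895/34.895 = 1.1433
τ₀ = 8FD/(πd³) = 8·22.2·9.0/(π·0.95³) = 1598.4/2.6935 = 593.42 MPa
τ_max = K·τ₀ = 1.1433 × 593.42 = 678.45 MPa

678 MPa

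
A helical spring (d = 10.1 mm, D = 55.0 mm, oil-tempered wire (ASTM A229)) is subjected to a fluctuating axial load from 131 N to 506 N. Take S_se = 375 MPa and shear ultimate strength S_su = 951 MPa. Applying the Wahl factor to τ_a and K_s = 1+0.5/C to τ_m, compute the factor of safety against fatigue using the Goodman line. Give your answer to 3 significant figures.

C = D/d = 55.0/10.1 = 5.4455; K_W = (4C−1)/(4C−4)+0.615/C = 1.2816; K_s = 1+0.5/C = 1.0918
F_a = (F_max−F_min)/2 = 187.5 N; F_m = (F_max+F_min)/2 = 318.5 N
τ_a = K_W·8F_aD/(πd³) = 1.2816 × 25.488 = 32.667 MPa
τ_m = K_s·8F_mD/(πd³) = 1.0918 × 43.296 = 47.271 MPa
Goodman: 1/n_f = τ_a/S_se + τ_m/S_su = 32.667/375 + 47.271/951 = 0.08711 + 0.04971 = 0.13682
n_f = 1/0.13682 = 7.309

7.31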